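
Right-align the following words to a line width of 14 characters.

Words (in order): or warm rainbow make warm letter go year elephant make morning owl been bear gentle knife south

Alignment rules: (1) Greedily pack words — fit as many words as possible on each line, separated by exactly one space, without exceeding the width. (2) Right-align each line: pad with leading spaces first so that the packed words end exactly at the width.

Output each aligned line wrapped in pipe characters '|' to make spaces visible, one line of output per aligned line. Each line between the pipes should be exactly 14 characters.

Line 1: ['or', 'warm'] (min_width=7, slack=7)
Line 2: ['rainbow', 'make'] (min_width=12, slack=2)
Line 3: ['warm', 'letter', 'go'] (min_width=14, slack=0)
Line 4: ['year', 'elephant'] (min_width=13, slack=1)
Line 5: ['make', 'morning'] (min_width=12, slack=2)
Line 6: ['owl', 'been', 'bear'] (min_width=13, slack=1)
Line 7: ['gentle', 'knife'] (min_width=12, slack=2)
Line 8: ['south'] (min_width=5, slack=9)

Answer: |       or warm|
|  rainbow make|
|warm letter go|
| year elephant|
|  make morning|
| owl been bear|
|  gentle knife|
|         south|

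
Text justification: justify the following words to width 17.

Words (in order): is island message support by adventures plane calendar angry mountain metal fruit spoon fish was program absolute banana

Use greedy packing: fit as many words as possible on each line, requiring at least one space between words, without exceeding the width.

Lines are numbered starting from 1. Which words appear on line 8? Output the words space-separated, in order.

Line 1: ['is', 'island', 'message'] (min_width=17, slack=0)
Line 2: ['support', 'by'] (min_width=10, slack=7)
Line 3: ['adventures', 'plane'] (min_width=16, slack=1)
Line 4: ['calendar', 'angry'] (min_width=14, slack=3)
Line 5: ['mountain', 'metal'] (min_width=14, slack=3)
Line 6: ['fruit', 'spoon', 'fish'] (min_width=16, slack=1)
Line 7: ['was', 'program'] (min_width=11, slack=6)
Line 8: ['absolute', 'banana'] (min_width=15, slack=2)

Answer: absolute banana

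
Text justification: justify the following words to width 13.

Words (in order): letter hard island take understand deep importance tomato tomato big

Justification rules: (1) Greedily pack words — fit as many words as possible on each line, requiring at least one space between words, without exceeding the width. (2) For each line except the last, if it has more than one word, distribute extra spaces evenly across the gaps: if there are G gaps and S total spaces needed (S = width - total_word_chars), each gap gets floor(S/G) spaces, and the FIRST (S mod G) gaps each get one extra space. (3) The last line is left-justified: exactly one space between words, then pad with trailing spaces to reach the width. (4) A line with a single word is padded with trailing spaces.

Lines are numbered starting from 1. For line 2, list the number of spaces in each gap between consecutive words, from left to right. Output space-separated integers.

Line 1: ['letter', 'hard'] (min_width=11, slack=2)
Line 2: ['island', 'take'] (min_width=11, slack=2)
Line 3: ['understand'] (min_width=10, slack=3)
Line 4: ['deep'] (min_width=4, slack=9)
Line 5: ['importance'] (min_width=10, slack=3)
Line 6: ['tomato', 'tomato'] (min_width=13, slack=0)
Line 7: ['big'] (min_width=3, slack=10)

Answer: 3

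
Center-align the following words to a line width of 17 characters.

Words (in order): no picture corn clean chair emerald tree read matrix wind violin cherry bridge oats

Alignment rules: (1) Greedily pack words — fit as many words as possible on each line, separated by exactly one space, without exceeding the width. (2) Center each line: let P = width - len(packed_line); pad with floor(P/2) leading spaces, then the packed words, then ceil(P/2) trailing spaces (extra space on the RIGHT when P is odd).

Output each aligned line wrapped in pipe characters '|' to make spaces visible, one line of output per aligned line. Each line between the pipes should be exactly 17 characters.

Answer: | no picture corn |
|   clean chair   |
|emerald tree read|
|   matrix wind   |
|  violin cherry  |
|   bridge oats   |

Derivation:
Line 1: ['no', 'picture', 'corn'] (min_width=15, slack=2)
Line 2: ['clean', 'chair'] (min_width=11, slack=6)
Line 3: ['emerald', 'tree', 'read'] (min_width=17, slack=0)
Line 4: ['matrix', 'wind'] (min_width=11, slack=6)
Line 5: ['violin', 'cherry'] (min_width=13, slack=4)
Line 6: ['bridge', 'oats'] (min_width=11, slack=6)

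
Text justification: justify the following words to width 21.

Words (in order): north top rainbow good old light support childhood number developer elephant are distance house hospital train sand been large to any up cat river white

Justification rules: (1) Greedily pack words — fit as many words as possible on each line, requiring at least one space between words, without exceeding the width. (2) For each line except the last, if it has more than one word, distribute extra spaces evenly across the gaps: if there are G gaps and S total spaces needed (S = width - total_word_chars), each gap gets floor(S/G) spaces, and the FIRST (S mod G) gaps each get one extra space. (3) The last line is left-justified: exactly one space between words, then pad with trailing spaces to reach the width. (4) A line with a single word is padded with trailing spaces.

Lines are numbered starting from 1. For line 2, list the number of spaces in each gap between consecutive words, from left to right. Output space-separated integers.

Answer: 5 4

Derivation:
Line 1: ['north', 'top', 'rainbow'] (min_width=17, slack=4)
Line 2: ['good', 'old', 'light'] (min_width=14, slack=7)
Line 3: ['support', 'childhood'] (min_width=17, slack=4)
Line 4: ['number', 'developer'] (min_width=16, slack=5)
Line 5: ['elephant', 'are', 'distance'] (min_width=21, slack=0)
Line 6: ['house', 'hospital', 'train'] (min_width=20, slack=1)
Line 7: ['sand', 'been', 'large', 'to'] (min_width=18, slack=3)
Line 8: ['any', 'up', 'cat', 'river'] (min_width=16, slack=5)
Line 9: ['white'] (min_width=5, slack=16)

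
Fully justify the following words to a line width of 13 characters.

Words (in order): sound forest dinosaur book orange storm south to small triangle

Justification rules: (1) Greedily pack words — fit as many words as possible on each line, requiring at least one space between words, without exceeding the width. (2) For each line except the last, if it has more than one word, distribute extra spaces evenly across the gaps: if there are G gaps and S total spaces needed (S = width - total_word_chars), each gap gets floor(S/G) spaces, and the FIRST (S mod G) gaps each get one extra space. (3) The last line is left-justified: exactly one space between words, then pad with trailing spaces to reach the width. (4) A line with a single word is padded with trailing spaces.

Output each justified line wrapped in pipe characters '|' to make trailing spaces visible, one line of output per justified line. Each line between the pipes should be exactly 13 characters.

Answer: |sound  forest|
|dinosaur book|
|orange  storm|
|south      to|
|small        |
|triangle     |

Derivation:
Line 1: ['sound', 'forest'] (min_width=12, slack=1)
Line 2: ['dinosaur', 'book'] (min_width=13, slack=0)
Line 3: ['orange', 'storm'] (min_width=12, slack=1)
Line 4: ['south', 'to'] (min_width=8, slack=5)
Line 5: ['small'] (min_width=5, slack=8)
Line 6: ['triangle'] (min_width=8, slack=5)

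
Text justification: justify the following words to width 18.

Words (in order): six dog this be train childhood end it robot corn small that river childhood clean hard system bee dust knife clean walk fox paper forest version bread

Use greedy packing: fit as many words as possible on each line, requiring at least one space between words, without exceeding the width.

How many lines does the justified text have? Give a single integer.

Answer: 10

Derivation:
Line 1: ['six', 'dog', 'this', 'be'] (min_width=15, slack=3)
Line 2: ['train', 'childhood'] (min_width=15, slack=3)
Line 3: ['end', 'it', 'robot', 'corn'] (min_width=17, slack=1)
Line 4: ['small', 'that', 'river'] (min_width=16, slack=2)
Line 5: ['childhood', 'clean'] (min_width=15, slack=3)
Line 6: ['hard', 'system', 'bee'] (min_width=15, slack=3)
Line 7: ['dust', 'knife', 'clean'] (min_width=16, slack=2)
Line 8: ['walk', 'fox', 'paper'] (min_width=14, slack=4)
Line 9: ['forest', 'version'] (min_width=14, slack=4)
Line 10: ['bread'] (min_width=5, slack=13)
Total lines: 10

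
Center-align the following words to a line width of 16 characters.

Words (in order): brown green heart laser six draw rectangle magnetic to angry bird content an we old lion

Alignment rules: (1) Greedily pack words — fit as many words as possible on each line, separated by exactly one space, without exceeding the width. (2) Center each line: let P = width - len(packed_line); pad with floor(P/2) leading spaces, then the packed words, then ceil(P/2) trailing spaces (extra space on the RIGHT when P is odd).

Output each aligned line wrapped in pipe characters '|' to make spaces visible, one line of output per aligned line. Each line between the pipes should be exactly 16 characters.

Line 1: ['brown', 'green'] (min_width=11, slack=5)
Line 2: ['heart', 'laser', 'six'] (min_width=15, slack=1)
Line 3: ['draw', 'rectangle'] (min_width=14, slack=2)
Line 4: ['magnetic', 'to'] (min_width=11, slack=5)
Line 5: ['angry', 'bird'] (min_width=10, slack=6)
Line 6: ['content', 'an', 'we'] (min_width=13, slack=3)
Line 7: ['old', 'lion'] (min_width=8, slack=8)

Answer: |  brown green   |
|heart laser six |
| draw rectangle |
|  magnetic to   |
|   angry bird   |
| content an we  |
|    old lion    |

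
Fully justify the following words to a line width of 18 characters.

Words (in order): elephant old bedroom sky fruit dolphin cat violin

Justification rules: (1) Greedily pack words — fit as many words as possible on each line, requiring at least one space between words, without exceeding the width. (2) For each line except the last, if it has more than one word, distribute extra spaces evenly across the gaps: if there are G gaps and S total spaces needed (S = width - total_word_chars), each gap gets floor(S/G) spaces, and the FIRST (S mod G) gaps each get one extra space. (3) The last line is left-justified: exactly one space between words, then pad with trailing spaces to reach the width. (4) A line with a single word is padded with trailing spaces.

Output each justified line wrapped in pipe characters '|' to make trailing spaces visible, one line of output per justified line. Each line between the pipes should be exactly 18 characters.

Answer: |elephant       old|
|bedroom  sky fruit|
|dolphin cat violin|

Derivation:
Line 1: ['elephant', 'old'] (min_width=12, slack=6)
Line 2: ['bedroom', 'sky', 'fruit'] (min_width=17, slack=1)
Line 3: ['dolphin', 'cat', 'violin'] (min_width=18, slack=0)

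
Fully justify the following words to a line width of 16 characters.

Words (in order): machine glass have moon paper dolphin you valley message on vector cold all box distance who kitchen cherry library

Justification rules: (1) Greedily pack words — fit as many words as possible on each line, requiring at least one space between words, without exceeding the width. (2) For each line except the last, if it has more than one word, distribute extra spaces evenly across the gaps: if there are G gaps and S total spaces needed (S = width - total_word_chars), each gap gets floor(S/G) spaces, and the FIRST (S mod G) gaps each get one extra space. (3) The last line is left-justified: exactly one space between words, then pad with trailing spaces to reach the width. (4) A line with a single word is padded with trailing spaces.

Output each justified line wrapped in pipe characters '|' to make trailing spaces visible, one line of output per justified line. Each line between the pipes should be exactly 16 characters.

Answer: |machine    glass|
|have  moon paper|
|dolphin      you|
|valley   message|
|on  vector  cold|
|all box distance|
|who      kitchen|
|cherry library  |

Derivation:
Line 1: ['machine', 'glass'] (min_width=13, slack=3)
Line 2: ['have', 'moon', 'paper'] (min_width=15, slack=1)
Line 3: ['dolphin', 'you'] (min_width=11, slack=5)
Line 4: ['valley', 'message'] (min_width=14, slack=2)
Line 5: ['on', 'vector', 'cold'] (min_width=14, slack=2)
Line 6: ['all', 'box', 'distance'] (min_width=16, slack=0)
Line 7: ['who', 'kitchen'] (min_width=11, slack=5)
Line 8: ['cherry', 'library'] (min_width=14, slack=2)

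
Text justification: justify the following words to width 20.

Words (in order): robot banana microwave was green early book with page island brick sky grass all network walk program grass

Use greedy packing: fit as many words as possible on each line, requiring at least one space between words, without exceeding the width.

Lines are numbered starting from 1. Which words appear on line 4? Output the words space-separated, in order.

Line 1: ['robot', 'banana'] (min_width=12, slack=8)
Line 2: ['microwave', 'was', 'green'] (min_width=19, slack=1)
Line 3: ['early', 'book', 'with', 'page'] (min_width=20, slack=0)
Line 4: ['island', 'brick', 'sky'] (min_width=16, slack=4)
Line 5: ['grass', 'all', 'network'] (min_width=17, slack=3)
Line 6: ['walk', 'program', 'grass'] (min_width=18, slack=2)

Answer: island brick sky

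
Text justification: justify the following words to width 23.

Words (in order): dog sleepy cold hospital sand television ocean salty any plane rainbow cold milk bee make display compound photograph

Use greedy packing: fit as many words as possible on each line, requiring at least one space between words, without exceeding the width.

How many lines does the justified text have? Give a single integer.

Line 1: ['dog', 'sleepy', 'cold'] (min_width=15, slack=8)
Line 2: ['hospital', 'sand'] (min_width=13, slack=10)
Line 3: ['television', 'ocean', 'salty'] (min_width=22, slack=1)
Line 4: ['any', 'plane', 'rainbow', 'cold'] (min_width=22, slack=1)
Line 5: ['milk', 'bee', 'make', 'display'] (min_width=21, slack=2)
Line 6: ['compound', 'photograph'] (min_width=19, slack=4)
Total lines: 6

Answer: 6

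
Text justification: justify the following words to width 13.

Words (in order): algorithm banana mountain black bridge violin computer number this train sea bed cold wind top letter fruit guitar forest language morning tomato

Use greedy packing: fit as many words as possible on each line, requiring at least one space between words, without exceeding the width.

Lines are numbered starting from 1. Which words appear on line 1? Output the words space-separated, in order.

Line 1: ['algorithm'] (min_width=9, slack=4)
Line 2: ['banana'] (min_width=6, slack=7)
Line 3: ['mountain'] (min_width=8, slack=5)
Line 4: ['black', 'bridge'] (min_width=12, slack=1)
Line 5: ['violin'] (min_width=6, slack=7)
Line 6: ['computer'] (min_width=8, slack=5)
Line 7: ['number', 'this'] (min_width=11, slack=2)
Line 8: ['train', 'sea', 'bed'] (min_width=13, slack=0)
Line 9: ['cold', 'wind', 'top'] (min_width=13, slack=0)
Line 10: ['letter', 'fruit'] (min_width=12, slack=1)
Line 11: ['guitar', 'forest'] (min_width=13, slack=0)
Line 12: ['language'] (min_width=8, slack=5)
Line 13: ['morning'] (min_width=7, slack=6)
Line 14: ['tomato'] (min_width=6, slack=7)

Answer: algorithm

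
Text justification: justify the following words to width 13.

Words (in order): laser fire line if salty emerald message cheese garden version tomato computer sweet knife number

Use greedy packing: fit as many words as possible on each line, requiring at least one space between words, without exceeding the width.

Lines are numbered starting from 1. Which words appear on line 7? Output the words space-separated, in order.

Line 1: ['laser', 'fire'] (min_width=10, slack=3)
Line 2: ['line', 'if', 'salty'] (min_width=13, slack=0)
Line 3: ['emerald'] (min_width=7, slack=6)
Line 4: ['message'] (min_width=7, slack=6)
Line 5: ['cheese', 'garden'] (min_width=13, slack=0)
Line 6: ['version'] (min_width=7, slack=6)
Line 7: ['tomato'] (min_width=6, slack=7)
Line 8: ['computer'] (min_width=8, slack=5)
Line 9: ['sweet', 'knife'] (min_width=11, slack=2)
Line 10: ['number'] (min_width=6, slack=7)

Answer: tomato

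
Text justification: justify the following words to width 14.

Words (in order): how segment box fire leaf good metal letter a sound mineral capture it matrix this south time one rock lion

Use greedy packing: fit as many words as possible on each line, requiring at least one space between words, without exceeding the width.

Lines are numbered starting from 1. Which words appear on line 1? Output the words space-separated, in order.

Line 1: ['how', 'segment'] (min_width=11, slack=3)
Line 2: ['box', 'fire', 'leaf'] (min_width=13, slack=1)
Line 3: ['good', 'metal'] (min_width=10, slack=4)
Line 4: ['letter', 'a', 'sound'] (min_width=14, slack=0)
Line 5: ['mineral'] (min_width=7, slack=7)
Line 6: ['capture', 'it'] (min_width=10, slack=4)
Line 7: ['matrix', 'this'] (min_width=11, slack=3)
Line 8: ['south', 'time', 'one'] (min_width=14, slack=0)
Line 9: ['rock', 'lion'] (min_width=9, slack=5)

Answer: how segment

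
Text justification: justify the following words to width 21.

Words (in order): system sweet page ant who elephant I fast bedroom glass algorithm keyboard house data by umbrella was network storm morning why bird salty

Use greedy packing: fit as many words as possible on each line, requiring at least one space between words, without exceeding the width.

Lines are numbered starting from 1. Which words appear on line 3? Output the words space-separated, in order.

Answer: bedroom glass

Derivation:
Line 1: ['system', 'sweet', 'page', 'ant'] (min_width=21, slack=0)
Line 2: ['who', 'elephant', 'I', 'fast'] (min_width=19, slack=2)
Line 3: ['bedroom', 'glass'] (min_width=13, slack=8)
Line 4: ['algorithm', 'keyboard'] (min_width=18, slack=3)
Line 5: ['house', 'data', 'by'] (min_width=13, slack=8)
Line 6: ['umbrella', 'was', 'network'] (min_width=20, slack=1)
Line 7: ['storm', 'morning', 'why'] (min_width=17, slack=4)
Line 8: ['bird', 'salty'] (min_width=10, slack=11)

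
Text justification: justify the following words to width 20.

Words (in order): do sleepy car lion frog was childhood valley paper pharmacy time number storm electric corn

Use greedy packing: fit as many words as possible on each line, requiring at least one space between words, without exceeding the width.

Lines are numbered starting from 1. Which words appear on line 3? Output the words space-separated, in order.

Answer: valley paper

Derivation:
Line 1: ['do', 'sleepy', 'car', 'lion'] (min_width=18, slack=2)
Line 2: ['frog', 'was', 'childhood'] (min_width=18, slack=2)
Line 3: ['valley', 'paper'] (min_width=12, slack=8)
Line 4: ['pharmacy', 'time', 'number'] (min_width=20, slack=0)
Line 5: ['storm', 'electric', 'corn'] (min_width=19, slack=1)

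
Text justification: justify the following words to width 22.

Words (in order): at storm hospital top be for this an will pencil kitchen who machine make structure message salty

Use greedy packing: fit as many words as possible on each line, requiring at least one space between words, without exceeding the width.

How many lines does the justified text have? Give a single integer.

Answer: 5

Derivation:
Line 1: ['at', 'storm', 'hospital', 'top'] (min_width=21, slack=1)
Line 2: ['be', 'for', 'this', 'an', 'will'] (min_width=19, slack=3)
Line 3: ['pencil', 'kitchen', 'who'] (min_width=18, slack=4)
Line 4: ['machine', 'make', 'structure'] (min_width=22, slack=0)
Line 5: ['message', 'salty'] (min_width=13, slack=9)
Total lines: 5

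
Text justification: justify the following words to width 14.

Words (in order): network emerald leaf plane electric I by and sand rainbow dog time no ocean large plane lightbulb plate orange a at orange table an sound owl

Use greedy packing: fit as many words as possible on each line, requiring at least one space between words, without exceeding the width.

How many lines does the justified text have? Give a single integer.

Answer: 12

Derivation:
Line 1: ['network'] (min_width=7, slack=7)
Line 2: ['emerald', 'leaf'] (min_width=12, slack=2)
Line 3: ['plane', 'electric'] (min_width=14, slack=0)
Line 4: ['I', 'by', 'and', 'sand'] (min_width=13, slack=1)
Line 5: ['rainbow', 'dog'] (min_width=11, slack=3)
Line 6: ['time', 'no', 'ocean'] (min_width=13, slack=1)
Line 7: ['large', 'plane'] (min_width=11, slack=3)
Line 8: ['lightbulb'] (min_width=9, slack=5)
Line 9: ['plate', 'orange', 'a'] (min_width=14, slack=0)
Line 10: ['at', 'orange'] (min_width=9, slack=5)
Line 11: ['table', 'an', 'sound'] (min_width=14, slack=0)
Line 12: ['owl'] (min_width=3, slack=11)
Total lines: 12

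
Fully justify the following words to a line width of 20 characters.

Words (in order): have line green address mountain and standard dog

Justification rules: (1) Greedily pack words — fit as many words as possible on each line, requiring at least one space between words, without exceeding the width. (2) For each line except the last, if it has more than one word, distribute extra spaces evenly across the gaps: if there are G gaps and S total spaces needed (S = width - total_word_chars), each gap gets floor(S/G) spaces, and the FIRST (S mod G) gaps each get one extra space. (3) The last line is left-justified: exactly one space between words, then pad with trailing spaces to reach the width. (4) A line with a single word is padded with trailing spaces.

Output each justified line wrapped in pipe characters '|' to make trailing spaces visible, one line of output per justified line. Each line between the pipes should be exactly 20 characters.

Line 1: ['have', 'line', 'green'] (min_width=15, slack=5)
Line 2: ['address', 'mountain', 'and'] (min_width=20, slack=0)
Line 3: ['standard', 'dog'] (min_width=12, slack=8)

Answer: |have    line   green|
|address mountain and|
|standard dog        |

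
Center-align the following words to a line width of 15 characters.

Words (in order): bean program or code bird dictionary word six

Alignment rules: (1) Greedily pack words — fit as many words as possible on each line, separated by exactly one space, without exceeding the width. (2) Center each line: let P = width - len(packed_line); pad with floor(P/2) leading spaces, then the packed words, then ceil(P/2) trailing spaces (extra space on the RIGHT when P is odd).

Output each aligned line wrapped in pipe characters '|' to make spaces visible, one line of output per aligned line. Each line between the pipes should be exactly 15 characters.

Answer: |bean program or|
|   code bird   |
|dictionary word|
|      six      |

Derivation:
Line 1: ['bean', 'program', 'or'] (min_width=15, slack=0)
Line 2: ['code', 'bird'] (min_width=9, slack=6)
Line 3: ['dictionary', 'word'] (min_width=15, slack=0)
Line 4: ['six'] (min_width=3, slack=12)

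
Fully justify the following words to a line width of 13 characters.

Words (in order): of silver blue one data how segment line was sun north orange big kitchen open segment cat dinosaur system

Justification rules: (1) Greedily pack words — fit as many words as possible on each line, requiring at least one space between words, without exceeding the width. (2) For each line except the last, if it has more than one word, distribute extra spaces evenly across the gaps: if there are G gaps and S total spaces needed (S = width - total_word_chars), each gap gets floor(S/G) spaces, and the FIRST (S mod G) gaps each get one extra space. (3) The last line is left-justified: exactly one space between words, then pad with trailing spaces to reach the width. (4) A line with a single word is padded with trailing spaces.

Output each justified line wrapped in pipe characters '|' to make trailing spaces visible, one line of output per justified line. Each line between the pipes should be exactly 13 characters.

Answer: |of     silver|
|blue one data|
|how   segment|
|line  was sun|
|north  orange|
|big   kitchen|
|open  segment|
|cat  dinosaur|
|system       |

Derivation:
Line 1: ['of', 'silver'] (min_width=9, slack=4)
Line 2: ['blue', 'one', 'data'] (min_width=13, slack=0)
Line 3: ['how', 'segment'] (min_width=11, slack=2)
Line 4: ['line', 'was', 'sun'] (min_width=12, slack=1)
Line 5: ['north', 'orange'] (min_width=12, slack=1)
Line 6: ['big', 'kitchen'] (min_width=11, slack=2)
Line 7: ['open', 'segment'] (min_width=12, slack=1)
Line 8: ['cat', 'dinosaur'] (min_width=12, slack=1)
Line 9: ['system'] (min_width=6, slack=7)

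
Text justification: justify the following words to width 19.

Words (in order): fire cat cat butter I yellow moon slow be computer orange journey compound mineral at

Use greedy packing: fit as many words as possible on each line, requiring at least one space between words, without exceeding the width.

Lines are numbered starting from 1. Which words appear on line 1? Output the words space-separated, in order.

Line 1: ['fire', 'cat', 'cat', 'butter'] (min_width=19, slack=0)
Line 2: ['I', 'yellow', 'moon', 'slow'] (min_width=18, slack=1)
Line 3: ['be', 'computer', 'orange'] (min_width=18, slack=1)
Line 4: ['journey', 'compound'] (min_width=16, slack=3)
Line 5: ['mineral', 'at'] (min_width=10, slack=9)

Answer: fire cat cat butter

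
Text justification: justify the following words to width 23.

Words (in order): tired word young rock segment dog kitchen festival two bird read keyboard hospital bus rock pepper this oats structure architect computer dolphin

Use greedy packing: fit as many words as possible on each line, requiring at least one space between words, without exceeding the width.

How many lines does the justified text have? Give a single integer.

Line 1: ['tired', 'word', 'young', 'rock'] (min_width=21, slack=2)
Line 2: ['segment', 'dog', 'kitchen'] (min_width=19, slack=4)
Line 3: ['festival', 'two', 'bird', 'read'] (min_width=22, slack=1)
Line 4: ['keyboard', 'hospital', 'bus'] (min_width=21, slack=2)
Line 5: ['rock', 'pepper', 'this', 'oats'] (min_width=21, slack=2)
Line 6: ['structure', 'architect'] (min_width=19, slack=4)
Line 7: ['computer', 'dolphin'] (min_width=16, slack=7)
Total lines: 7

Answer: 7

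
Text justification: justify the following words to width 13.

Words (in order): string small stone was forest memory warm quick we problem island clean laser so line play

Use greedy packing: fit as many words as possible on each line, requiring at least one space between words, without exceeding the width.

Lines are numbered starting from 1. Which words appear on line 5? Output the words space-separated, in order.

Line 1: ['string', 'small'] (min_width=12, slack=1)
Line 2: ['stone', 'was'] (min_width=9, slack=4)
Line 3: ['forest', 'memory'] (min_width=13, slack=0)
Line 4: ['warm', 'quick', 'we'] (min_width=13, slack=0)
Line 5: ['problem'] (min_width=7, slack=6)
Line 6: ['island', 'clean'] (min_width=12, slack=1)
Line 7: ['laser', 'so', 'line'] (min_width=13, slack=0)
Line 8: ['play'] (min_width=4, slack=9)

Answer: problem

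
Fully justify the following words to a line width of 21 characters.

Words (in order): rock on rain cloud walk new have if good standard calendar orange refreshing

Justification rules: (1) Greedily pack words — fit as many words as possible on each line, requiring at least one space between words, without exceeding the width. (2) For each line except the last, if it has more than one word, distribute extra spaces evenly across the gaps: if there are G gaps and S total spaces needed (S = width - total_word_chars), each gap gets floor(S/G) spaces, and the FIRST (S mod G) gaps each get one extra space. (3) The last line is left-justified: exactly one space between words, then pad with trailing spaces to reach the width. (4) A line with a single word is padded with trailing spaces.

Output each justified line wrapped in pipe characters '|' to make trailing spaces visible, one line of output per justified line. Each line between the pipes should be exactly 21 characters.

Answer: |rock  on  rain  cloud|
|walk new have if good|
|standard     calendar|
|orange refreshing    |

Derivation:
Line 1: ['rock', 'on', 'rain', 'cloud'] (min_width=18, slack=3)
Line 2: ['walk', 'new', 'have', 'if', 'good'] (min_width=21, slack=0)
Line 3: ['standard', 'calendar'] (min_width=17, slack=4)
Line 4: ['orange', 'refreshing'] (min_width=17, slack=4)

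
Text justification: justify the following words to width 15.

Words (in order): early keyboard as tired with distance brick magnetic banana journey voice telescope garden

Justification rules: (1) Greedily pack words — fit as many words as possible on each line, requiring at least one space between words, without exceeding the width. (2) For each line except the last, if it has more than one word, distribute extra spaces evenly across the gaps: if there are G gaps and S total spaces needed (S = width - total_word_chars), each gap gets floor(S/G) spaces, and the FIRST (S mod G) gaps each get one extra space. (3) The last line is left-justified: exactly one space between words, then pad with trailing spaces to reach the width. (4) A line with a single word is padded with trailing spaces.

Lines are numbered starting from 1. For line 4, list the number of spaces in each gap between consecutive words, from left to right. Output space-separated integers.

Line 1: ['early', 'keyboard'] (min_width=14, slack=1)
Line 2: ['as', 'tired', 'with'] (min_width=13, slack=2)
Line 3: ['distance', 'brick'] (min_width=14, slack=1)
Line 4: ['magnetic', 'banana'] (min_width=15, slack=0)
Line 5: ['journey', 'voice'] (min_width=13, slack=2)
Line 6: ['telescope'] (min_width=9, slack=6)
Line 7: ['garden'] (min_width=6, slack=9)

Answer: 1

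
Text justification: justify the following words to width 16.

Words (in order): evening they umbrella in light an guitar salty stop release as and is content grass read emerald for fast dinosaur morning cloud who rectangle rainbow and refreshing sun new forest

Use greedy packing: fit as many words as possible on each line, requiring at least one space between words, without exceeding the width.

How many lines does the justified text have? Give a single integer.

Answer: 13

Derivation:
Line 1: ['evening', 'they'] (min_width=12, slack=4)
Line 2: ['umbrella', 'in'] (min_width=11, slack=5)
Line 3: ['light', 'an', 'guitar'] (min_width=15, slack=1)
Line 4: ['salty', 'stop'] (min_width=10, slack=6)
Line 5: ['release', 'as', 'and'] (min_width=14, slack=2)
Line 6: ['is', 'content', 'grass'] (min_width=16, slack=0)
Line 7: ['read', 'emerald', 'for'] (min_width=16, slack=0)
Line 8: ['fast', 'dinosaur'] (min_width=13, slack=3)
Line 9: ['morning', 'cloud'] (min_width=13, slack=3)
Line 10: ['who', 'rectangle'] (min_width=13, slack=3)
Line 11: ['rainbow', 'and'] (min_width=11, slack=5)
Line 12: ['refreshing', 'sun'] (min_width=14, slack=2)
Line 13: ['new', 'forest'] (min_width=10, slack=6)
Total lines: 13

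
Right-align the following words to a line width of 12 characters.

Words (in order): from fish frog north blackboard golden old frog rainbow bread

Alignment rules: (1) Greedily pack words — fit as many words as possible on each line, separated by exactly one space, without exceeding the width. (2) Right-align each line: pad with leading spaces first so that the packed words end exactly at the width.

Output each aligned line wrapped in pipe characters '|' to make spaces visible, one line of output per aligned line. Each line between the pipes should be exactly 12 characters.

Line 1: ['from', 'fish'] (min_width=9, slack=3)
Line 2: ['frog', 'north'] (min_width=10, slack=2)
Line 3: ['blackboard'] (min_width=10, slack=2)
Line 4: ['golden', 'old'] (min_width=10, slack=2)
Line 5: ['frog', 'rainbow'] (min_width=12, slack=0)
Line 6: ['bread'] (min_width=5, slack=7)

Answer: |   from fish|
|  frog north|
|  blackboard|
|  golden old|
|frog rainbow|
|       bread|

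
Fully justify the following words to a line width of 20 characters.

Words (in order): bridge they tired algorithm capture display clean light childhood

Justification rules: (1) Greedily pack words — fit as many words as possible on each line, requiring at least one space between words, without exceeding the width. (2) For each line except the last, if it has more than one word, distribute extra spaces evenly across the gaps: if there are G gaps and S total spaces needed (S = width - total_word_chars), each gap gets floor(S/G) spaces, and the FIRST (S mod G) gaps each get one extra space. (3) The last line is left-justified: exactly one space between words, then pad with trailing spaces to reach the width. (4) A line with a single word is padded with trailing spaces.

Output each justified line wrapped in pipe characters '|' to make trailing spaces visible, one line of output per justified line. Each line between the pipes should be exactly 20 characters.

Answer: |bridge   they  tired|
|algorithm    capture|
|display  clean light|
|childhood           |

Derivation:
Line 1: ['bridge', 'they', 'tired'] (min_width=17, slack=3)
Line 2: ['algorithm', 'capture'] (min_width=17, slack=3)
Line 3: ['display', 'clean', 'light'] (min_width=19, slack=1)
Line 4: ['childhood'] (min_width=9, slack=11)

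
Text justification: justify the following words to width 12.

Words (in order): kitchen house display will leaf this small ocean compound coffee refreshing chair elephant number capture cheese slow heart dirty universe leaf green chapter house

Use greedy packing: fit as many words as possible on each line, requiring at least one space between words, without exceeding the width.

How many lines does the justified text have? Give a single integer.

Line 1: ['kitchen'] (min_width=7, slack=5)
Line 2: ['house'] (min_width=5, slack=7)
Line 3: ['display', 'will'] (min_width=12, slack=0)
Line 4: ['leaf', 'this'] (min_width=9, slack=3)
Line 5: ['small', 'ocean'] (min_width=11, slack=1)
Line 6: ['compound'] (min_width=8, slack=4)
Line 7: ['coffee'] (min_width=6, slack=6)
Line 8: ['refreshing'] (min_width=10, slack=2)
Line 9: ['chair'] (min_width=5, slack=7)
Line 10: ['elephant'] (min_width=8, slack=4)
Line 11: ['number'] (min_width=6, slack=6)
Line 12: ['capture'] (min_width=7, slack=5)
Line 13: ['cheese', 'slow'] (min_width=11, slack=1)
Line 14: ['heart', 'dirty'] (min_width=11, slack=1)
Line 15: ['universe'] (min_width=8, slack=4)
Line 16: ['leaf', 'green'] (min_width=10, slack=2)
Line 17: ['chapter'] (min_width=7, slack=5)
Line 18: ['house'] (min_width=5, slack=7)
Total lines: 18

Answer: 18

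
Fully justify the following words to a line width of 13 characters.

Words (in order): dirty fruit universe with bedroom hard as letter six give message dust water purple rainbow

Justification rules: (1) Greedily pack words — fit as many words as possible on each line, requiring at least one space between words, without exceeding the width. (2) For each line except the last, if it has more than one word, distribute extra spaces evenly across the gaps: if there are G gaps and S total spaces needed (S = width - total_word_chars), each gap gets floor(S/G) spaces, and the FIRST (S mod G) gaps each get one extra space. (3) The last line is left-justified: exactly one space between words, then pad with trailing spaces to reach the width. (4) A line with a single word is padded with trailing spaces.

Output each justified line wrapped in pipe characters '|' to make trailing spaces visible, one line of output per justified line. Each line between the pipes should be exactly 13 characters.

Answer: |dirty   fruit|
|universe with|
|bedroom  hard|
|as letter six|
|give  message|
|dust    water|
|purple       |
|rainbow      |

Derivation:
Line 1: ['dirty', 'fruit'] (min_width=11, slack=2)
Line 2: ['universe', 'with'] (min_width=13, slack=0)
Line 3: ['bedroom', 'hard'] (min_width=12, slack=1)
Line 4: ['as', 'letter', 'six'] (min_width=13, slack=0)
Line 5: ['give', 'message'] (min_width=12, slack=1)
Line 6: ['dust', 'water'] (min_width=10, slack=3)
Line 7: ['purple'] (min_width=6, slack=7)
Line 8: ['rainbow'] (min_width=7, slack=6)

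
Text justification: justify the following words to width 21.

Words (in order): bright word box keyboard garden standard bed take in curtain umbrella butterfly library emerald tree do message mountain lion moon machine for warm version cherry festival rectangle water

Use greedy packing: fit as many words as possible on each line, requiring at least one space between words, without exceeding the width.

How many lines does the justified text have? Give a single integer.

Answer: 11

Derivation:
Line 1: ['bright', 'word', 'box'] (min_width=15, slack=6)
Line 2: ['keyboard', 'garden'] (min_width=15, slack=6)
Line 3: ['standard', 'bed', 'take', 'in'] (min_width=20, slack=1)
Line 4: ['curtain', 'umbrella'] (min_width=16, slack=5)
Line 5: ['butterfly', 'library'] (min_width=17, slack=4)
Line 6: ['emerald', 'tree', 'do'] (min_width=15, slack=6)
Line 7: ['message', 'mountain', 'lion'] (min_width=21, slack=0)
Line 8: ['moon', 'machine', 'for', 'warm'] (min_width=21, slack=0)
Line 9: ['version', 'cherry'] (min_width=14, slack=7)
Line 10: ['festival', 'rectangle'] (min_width=18, slack=3)
Line 11: ['water'] (min_width=5, slack=16)
Total lines: 11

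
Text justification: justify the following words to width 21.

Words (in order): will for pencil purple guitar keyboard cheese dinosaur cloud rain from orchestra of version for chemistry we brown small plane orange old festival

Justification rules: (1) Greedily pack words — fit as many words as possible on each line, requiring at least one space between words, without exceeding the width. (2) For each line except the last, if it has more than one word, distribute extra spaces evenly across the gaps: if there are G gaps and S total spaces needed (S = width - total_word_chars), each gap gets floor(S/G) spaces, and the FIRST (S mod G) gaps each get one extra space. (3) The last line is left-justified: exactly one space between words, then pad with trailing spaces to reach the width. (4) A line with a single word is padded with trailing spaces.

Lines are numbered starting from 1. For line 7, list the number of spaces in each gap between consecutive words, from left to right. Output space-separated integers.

Answer: 2 1 1

Derivation:
Line 1: ['will', 'for', 'pencil'] (min_width=15, slack=6)
Line 2: ['purple', 'guitar'] (min_width=13, slack=8)
Line 3: ['keyboard', 'cheese'] (min_width=15, slack=6)
Line 4: ['dinosaur', 'cloud', 'rain'] (min_width=19, slack=2)
Line 5: ['from', 'orchestra', 'of'] (min_width=17, slack=4)
Line 6: ['version', 'for', 'chemistry'] (min_width=21, slack=0)
Line 7: ['we', 'brown', 'small', 'plane'] (min_width=20, slack=1)
Line 8: ['orange', 'old', 'festival'] (min_width=19, slack=2)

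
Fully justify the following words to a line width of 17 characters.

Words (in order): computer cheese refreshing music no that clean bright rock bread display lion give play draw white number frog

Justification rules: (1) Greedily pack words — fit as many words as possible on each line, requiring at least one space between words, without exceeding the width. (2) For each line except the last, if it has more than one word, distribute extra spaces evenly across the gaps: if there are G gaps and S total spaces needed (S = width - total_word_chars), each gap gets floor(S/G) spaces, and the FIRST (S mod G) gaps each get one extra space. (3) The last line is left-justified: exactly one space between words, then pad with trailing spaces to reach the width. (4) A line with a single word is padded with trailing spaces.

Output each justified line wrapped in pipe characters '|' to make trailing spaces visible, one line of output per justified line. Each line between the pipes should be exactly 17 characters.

Answer: |computer   cheese|
|refreshing  music|
|no   that   clean|
|bright rock bread|
|display lion give|
|play  draw  white|
|number frog      |

Derivation:
Line 1: ['computer', 'cheese'] (min_width=15, slack=2)
Line 2: ['refreshing', 'music'] (min_width=16, slack=1)
Line 3: ['no', 'that', 'clean'] (min_width=13, slack=4)
Line 4: ['bright', 'rock', 'bread'] (min_width=17, slack=0)
Line 5: ['display', 'lion', 'give'] (min_width=17, slack=0)
Line 6: ['play', 'draw', 'white'] (min_width=15, slack=2)
Line 7: ['number', 'frog'] (min_width=11, slack=6)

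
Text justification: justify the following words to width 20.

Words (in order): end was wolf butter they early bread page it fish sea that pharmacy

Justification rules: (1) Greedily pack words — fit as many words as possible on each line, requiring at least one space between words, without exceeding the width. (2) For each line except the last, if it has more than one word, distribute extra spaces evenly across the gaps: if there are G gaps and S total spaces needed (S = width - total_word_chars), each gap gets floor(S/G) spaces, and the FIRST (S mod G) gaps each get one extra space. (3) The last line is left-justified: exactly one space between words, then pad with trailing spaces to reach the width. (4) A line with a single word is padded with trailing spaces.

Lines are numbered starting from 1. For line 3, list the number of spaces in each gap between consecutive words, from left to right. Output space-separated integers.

Answer: 3 2 2

Derivation:
Line 1: ['end', 'was', 'wolf', 'butter'] (min_width=19, slack=1)
Line 2: ['they', 'early', 'bread'] (min_width=16, slack=4)
Line 3: ['page', 'it', 'fish', 'sea'] (min_width=16, slack=4)
Line 4: ['that', 'pharmacy'] (min_width=13, slack=7)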